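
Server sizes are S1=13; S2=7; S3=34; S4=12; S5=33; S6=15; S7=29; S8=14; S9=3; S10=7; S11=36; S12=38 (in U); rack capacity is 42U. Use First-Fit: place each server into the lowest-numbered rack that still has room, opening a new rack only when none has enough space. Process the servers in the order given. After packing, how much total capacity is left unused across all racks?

53

Put S1 (13U) in rack 1; 29U remain.
Put S2 (7U) in rack 1; 22U remain.
Put S3 (34U) in rack 2; 8U remain.
Put S4 (12U) in rack 1; 10U remain.
Put S5 (33U) in rack 3; 9U remain.
Put S6 (15U) in rack 4; 27U remain.
Put S7 (29U) in rack 5; 13U remain.
Put S8 (14U) in rack 4; 13U remain.
Put S9 (3U) in rack 1; 7U remain.
Put S10 (7U) in rack 1; 0U remain.
Put S11 (36U) in rack 6; 6U remain.
Put S12 (38U) in rack 7; 4U remain.
7 racks × 42U = 294U; used 241U; unused 53U.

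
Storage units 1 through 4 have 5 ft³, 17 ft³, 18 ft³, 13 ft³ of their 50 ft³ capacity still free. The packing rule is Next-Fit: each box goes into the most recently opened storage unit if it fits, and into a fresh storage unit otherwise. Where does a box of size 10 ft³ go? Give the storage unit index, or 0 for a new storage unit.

Next-Fit only looks at storage unit 4, which has 13 ft³ free.
10 ft³ fits there.

4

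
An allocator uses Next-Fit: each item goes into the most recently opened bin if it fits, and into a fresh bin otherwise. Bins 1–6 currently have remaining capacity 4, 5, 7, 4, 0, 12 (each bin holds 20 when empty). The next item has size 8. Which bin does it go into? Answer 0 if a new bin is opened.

Next-Fit only looks at bin 6, which has 12 free.
8 fits there.

6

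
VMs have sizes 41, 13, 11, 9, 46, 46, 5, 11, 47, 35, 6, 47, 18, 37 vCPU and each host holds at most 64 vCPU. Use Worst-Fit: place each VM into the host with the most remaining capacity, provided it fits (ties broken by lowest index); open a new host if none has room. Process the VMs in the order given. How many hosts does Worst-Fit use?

host 1: place 41 vCPU, 23 vCPU left
host 1: place 13 vCPU, 10 vCPU left
host 2: place 11 vCPU, 53 vCPU left
host 2: place 9 vCPU, 44 vCPU left
host 3: place 46 vCPU, 18 vCPU left
host 4: place 46 vCPU, 18 vCPU left
host 2: place 5 vCPU, 39 vCPU left
host 2: place 11 vCPU, 28 vCPU left
host 5: place 47 vCPU, 17 vCPU left
host 6: place 35 vCPU, 29 vCPU left
host 6: place 6 vCPU, 23 vCPU left
host 7: place 47 vCPU, 17 vCPU left
host 2: place 18 vCPU, 10 vCPU left
host 8: place 37 vCPU, 27 vCPU left
Final hosts: [41,13] [11,9,5,11,18] [46] [46] [47] [35,6] [47] [37].

8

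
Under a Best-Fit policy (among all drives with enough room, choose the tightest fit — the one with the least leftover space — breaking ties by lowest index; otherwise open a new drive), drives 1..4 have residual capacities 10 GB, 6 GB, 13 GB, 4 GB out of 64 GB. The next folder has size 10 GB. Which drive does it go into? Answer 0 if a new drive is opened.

Drives with room: drive 1 (10 GB), drive 3 (13 GB).
Tightest fit is drive 1 with 10 GB free.

1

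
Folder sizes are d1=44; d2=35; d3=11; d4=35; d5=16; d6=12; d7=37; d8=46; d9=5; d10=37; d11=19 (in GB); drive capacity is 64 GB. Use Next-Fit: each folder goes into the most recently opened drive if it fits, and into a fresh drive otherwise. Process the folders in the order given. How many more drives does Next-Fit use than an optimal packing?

Next-Fit: [44] [35,11] [35,16,12] [37] [46,5] [37,19] → 6 drives.
6 folders exceed 32 GB (half the capacity), and no two of those can share a drive, so at least 6 drives are needed.
So 6 is already optimal.

0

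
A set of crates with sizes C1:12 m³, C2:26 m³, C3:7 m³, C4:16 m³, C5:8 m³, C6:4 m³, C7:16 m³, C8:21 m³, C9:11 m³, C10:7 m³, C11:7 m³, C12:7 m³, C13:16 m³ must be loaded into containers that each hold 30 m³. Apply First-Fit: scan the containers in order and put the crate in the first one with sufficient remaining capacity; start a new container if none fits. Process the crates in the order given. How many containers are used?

6 containers

container 1: place C1 (12 m³), 18 m³ left
container 2: place C2 (26 m³), 4 m³ left
container 1: place C3 (7 m³), 11 m³ left
container 3: place C4 (16 m³), 14 m³ left
container 1: place C5 (8 m³), 3 m³ left
container 2: place C6 (4 m³), 0 m³ left
container 4: place C7 (16 m³), 14 m³ left
container 5: place C8 (21 m³), 9 m³ left
container 3: place C9 (11 m³), 3 m³ left
container 4: place C10 (7 m³), 7 m³ left
container 4: place C11 (7 m³), 0 m³ left
container 5: place C12 (7 m³), 2 m³ left
container 6: place C13 (16 m³), 14 m³ left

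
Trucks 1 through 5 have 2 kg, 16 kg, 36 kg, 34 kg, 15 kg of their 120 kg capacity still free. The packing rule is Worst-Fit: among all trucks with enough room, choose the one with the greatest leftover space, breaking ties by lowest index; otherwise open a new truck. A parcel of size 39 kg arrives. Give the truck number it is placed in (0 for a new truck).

0

No truck has ≥ 39 kg free, so a new truck is opened.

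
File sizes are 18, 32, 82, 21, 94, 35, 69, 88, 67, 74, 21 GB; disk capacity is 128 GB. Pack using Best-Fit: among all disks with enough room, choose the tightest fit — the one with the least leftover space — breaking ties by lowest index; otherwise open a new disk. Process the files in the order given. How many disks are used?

18 GB → disk 1 (remaining 110 GB)
32 GB → disk 1 (remaining 78 GB)
82 GB → disk 2 (remaining 46 GB)
21 GB → disk 2 (remaining 25 GB)
94 GB → disk 3 (remaining 34 GB)
35 GB → disk 1 (remaining 43 GB)
69 GB → disk 4 (remaining 59 GB)
88 GB → disk 5 (remaining 40 GB)
67 GB → disk 6 (remaining 61 GB)
74 GB → disk 7 (remaining 54 GB)
21 GB → disk 2 (remaining 4 GB)

7 disks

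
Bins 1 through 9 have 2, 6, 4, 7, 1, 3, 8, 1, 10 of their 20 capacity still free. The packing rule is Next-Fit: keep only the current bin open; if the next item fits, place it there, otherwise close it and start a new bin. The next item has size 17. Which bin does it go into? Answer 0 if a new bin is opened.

Next-Fit only looks at bin 9, which has 10 free.
17 does not fit, so a new bin is opened.

0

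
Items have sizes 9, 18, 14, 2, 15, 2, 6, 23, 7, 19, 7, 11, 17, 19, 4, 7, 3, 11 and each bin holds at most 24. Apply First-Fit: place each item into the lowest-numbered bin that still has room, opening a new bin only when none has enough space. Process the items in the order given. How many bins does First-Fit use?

bin 1: place 9, 15 left
bin 2: place 18, 6 left
bin 1: place 14, 1 left
bin 2: place 2, 4 left
bin 3: place 15, 9 left
bin 2: place 2, 2 left
bin 3: place 6, 3 left
bin 4: place 23, 1 left
bin 5: place 7, 17 left
bin 6: place 19, 5 left
bin 5: place 7, 10 left
bin 7: place 11, 13 left
bin 8: place 17, 7 left
bin 9: place 19, 5 left
bin 5: place 4, 6 left
bin 7: place 7, 6 left
bin 3: place 3, 0 left
bin 10: place 11, 13 left
Final bins: [9,14] [18,2,2] [15,6,3] [23] [7,7,4] [19] [11,7] [17] [19] [11].

10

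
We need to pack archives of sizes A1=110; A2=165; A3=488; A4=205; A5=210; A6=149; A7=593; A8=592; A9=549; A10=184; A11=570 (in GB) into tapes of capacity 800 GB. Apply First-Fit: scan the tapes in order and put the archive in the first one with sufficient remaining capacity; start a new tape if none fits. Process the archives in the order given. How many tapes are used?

A1 (110 GB) → tape 1 (remaining 690 GB)
A2 (165 GB) → tape 1 (remaining 525 GB)
A3 (488 GB) → tape 1 (remaining 37 GB)
A4 (205 GB) → tape 2 (remaining 595 GB)
A5 (210 GB) → tape 2 (remaining 385 GB)
A6 (149 GB) → tape 2 (remaining 236 GB)
A7 (593 GB) → tape 3 (remaining 207 GB)
A8 (592 GB) → tape 4 (remaining 208 GB)
A9 (549 GB) → tape 5 (remaining 251 GB)
A10 (184 GB) → tape 2 (remaining 52 GB)
A11 (570 GB) → tape 6 (remaining 230 GB)
Final tapes: [110,165,488] [205,210,149,184] [593] [592] [549] [570].

6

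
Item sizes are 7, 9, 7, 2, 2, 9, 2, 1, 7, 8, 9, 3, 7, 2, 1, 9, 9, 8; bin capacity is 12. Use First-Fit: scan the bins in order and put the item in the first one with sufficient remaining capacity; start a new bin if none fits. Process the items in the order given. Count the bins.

11

Put 7 in bin 1; 5 remain.
Put 9 in bin 2; 3 remain.
Put 7 in bin 3; 5 remain.
Put 2 in bin 1; 3 remain.
Put 2 in bin 1; 1 remain.
Put 9 in bin 4; 3 remain.
Put 2 in bin 2; 1 remain.
Put 1 in bin 1; 0 remain.
Put 7 in bin 5; 5 remain.
Put 8 in bin 6; 4 remain.
Put 9 in bin 7; 3 remain.
Put 3 in bin 3; 2 remain.
Put 7 in bin 8; 5 remain.
Put 2 in bin 3; 0 remain.
Put 1 in bin 2; 0 remain.
Put 9 in bin 9; 3 remain.
Put 9 in bin 10; 3 remain.
Put 8 in bin 11; 4 remain.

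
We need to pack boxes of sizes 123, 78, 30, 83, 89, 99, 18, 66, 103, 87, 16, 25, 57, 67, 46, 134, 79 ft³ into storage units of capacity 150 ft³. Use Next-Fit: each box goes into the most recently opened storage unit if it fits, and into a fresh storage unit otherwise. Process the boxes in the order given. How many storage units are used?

12

Put 123 ft³ in storage unit 1; 27 ft³ remain.
Put 78 ft³ in storage unit 2; 72 ft³ remain.
Put 30 ft³ in storage unit 2; 42 ft³ remain.
Put 83 ft³ in storage unit 3; 67 ft³ remain.
Put 89 ft³ in storage unit 4; 61 ft³ remain.
Put 99 ft³ in storage unit 5; 51 ft³ remain.
Put 18 ft³ in storage unit 5; 33 ft³ remain.
Put 66 ft³ in storage unit 6; 84 ft³ remain.
Put 103 ft³ in storage unit 7; 47 ft³ remain.
Put 87 ft³ in storage unit 8; 63 ft³ remain.
Put 16 ft³ in storage unit 8; 47 ft³ remain.
Put 25 ft³ in storage unit 8; 22 ft³ remain.
Put 57 ft³ in storage unit 9; 93 ft³ remain.
Put 67 ft³ in storage unit 9; 26 ft³ remain.
Put 46 ft³ in storage unit 10; 104 ft³ remain.
Put 134 ft³ in storage unit 11; 16 ft³ remain.
Put 79 ft³ in storage unit 12; 71 ft³ remain.
Final storage units: [123] [78,30] [83] [89] [99,18] [66] [103] [87,16,25] [57,67] [46] [134] [79].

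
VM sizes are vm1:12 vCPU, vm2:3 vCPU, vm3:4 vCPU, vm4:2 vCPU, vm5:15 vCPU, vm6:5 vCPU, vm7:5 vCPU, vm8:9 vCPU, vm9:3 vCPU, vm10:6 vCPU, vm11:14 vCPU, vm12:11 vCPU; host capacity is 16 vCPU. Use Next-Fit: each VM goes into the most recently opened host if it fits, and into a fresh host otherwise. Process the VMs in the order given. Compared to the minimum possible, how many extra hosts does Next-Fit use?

Next-Fit: [12,3] [4,2] [15] [5,5] [9,3] [6] [14] [11] → 8 hosts.
Total size 89 vCPU; any packing needs at least ⌈89/16⌉ = 6 hosts.
An optimal packing achieves that bound: [15] [14,2] [12,4] [11,5] [9,6] [5,3,3] → 6 hosts.
Excess: 8 − 6 = 2.

2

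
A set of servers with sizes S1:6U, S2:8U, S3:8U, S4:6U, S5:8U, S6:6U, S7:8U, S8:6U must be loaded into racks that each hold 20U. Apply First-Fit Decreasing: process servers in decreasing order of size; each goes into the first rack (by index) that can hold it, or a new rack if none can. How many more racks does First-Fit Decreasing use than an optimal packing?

1

First-Fit Decreasing: [8,8] [8,8] [6,6,6] [6] → 4 racks.
Total size 56U; any packing needs at least ⌈56/20⌉ = 3 racks.
An optimal packing achieves that bound: [8,8] [8,6,6] [8,6,6] → 3 racks.
Excess: 4 − 3 = 1.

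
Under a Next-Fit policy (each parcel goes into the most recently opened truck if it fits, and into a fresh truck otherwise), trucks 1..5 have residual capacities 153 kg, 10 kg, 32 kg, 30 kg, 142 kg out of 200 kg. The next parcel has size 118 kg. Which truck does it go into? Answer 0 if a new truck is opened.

Next-Fit only looks at truck 5, which has 142 kg free.
118 kg fits there.

5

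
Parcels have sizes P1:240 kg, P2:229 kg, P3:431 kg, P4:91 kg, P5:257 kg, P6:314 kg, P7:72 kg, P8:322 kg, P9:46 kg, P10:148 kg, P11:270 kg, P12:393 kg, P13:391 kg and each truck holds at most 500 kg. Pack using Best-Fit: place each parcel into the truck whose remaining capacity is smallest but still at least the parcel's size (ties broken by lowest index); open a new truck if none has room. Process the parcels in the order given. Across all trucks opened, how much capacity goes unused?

796

P1 (240 kg) → truck 1 (remaining 260 kg)
P2 (229 kg) → truck 1 (remaining 31 kg)
P3 (431 kg) → truck 2 (remaining 69 kg)
P4 (91 kg) → truck 3 (remaining 409 kg)
P5 (257 kg) → truck 3 (remaining 152 kg)
P6 (314 kg) → truck 4 (remaining 186 kg)
P7 (72 kg) → truck 3 (remaining 80 kg)
P8 (322 kg) → truck 5 (remaining 178 kg)
P9 (46 kg) → truck 2 (remaining 23 kg)
P10 (148 kg) → truck 5 (remaining 30 kg)
P11 (270 kg) → truck 6 (remaining 230 kg)
P12 (393 kg) → truck 7 (remaining 107 kg)
P13 (391 kg) → truck 8 (remaining 109 kg)
8 trucks × 500 kg = 4000 kg; used 3204 kg; unused 796 kg.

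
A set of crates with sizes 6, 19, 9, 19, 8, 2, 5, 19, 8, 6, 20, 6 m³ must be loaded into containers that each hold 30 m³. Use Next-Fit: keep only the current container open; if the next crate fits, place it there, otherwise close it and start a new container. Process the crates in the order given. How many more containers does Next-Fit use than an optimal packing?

1

Next-Fit: [6,19] [9,19] [8,2,5] [19,8] [6,20] [6] → 6 containers.
Total size 127 m³; any packing needs at least ⌈127/30⌉ = 5 containers.
An optimal packing achieves that bound: [20,9] [19,8,2] [19,8] [19,6,5] [6,6] → 5 containers.
Excess: 6 − 5 = 1.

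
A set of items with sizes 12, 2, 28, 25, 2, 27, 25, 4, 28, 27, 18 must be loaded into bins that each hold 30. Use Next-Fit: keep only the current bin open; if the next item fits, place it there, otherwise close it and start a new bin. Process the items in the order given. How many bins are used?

bin 1: place 12, 18 left
bin 1: place 2, 16 left
bin 2: place 28, 2 left
bin 3: place 25, 5 left
bin 3: place 2, 3 left
bin 4: place 27, 3 left
bin 5: place 25, 5 left
bin 5: place 4, 1 left
bin 6: place 28, 2 left
bin 7: place 27, 3 left
bin 8: place 18, 12 left
Final bins: [12,2] [28] [25,2] [27] [25,4] [28] [27] [18].

8 bins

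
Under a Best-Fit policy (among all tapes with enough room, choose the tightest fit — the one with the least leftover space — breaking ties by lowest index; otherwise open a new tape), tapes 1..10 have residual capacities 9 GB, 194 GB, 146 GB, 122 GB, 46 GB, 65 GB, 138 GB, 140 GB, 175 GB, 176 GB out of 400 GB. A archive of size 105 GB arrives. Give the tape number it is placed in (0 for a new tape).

Tapes with room: tape 2 (194 GB), tape 3 (146 GB), tape 4 (122 GB), tape 7 (138 GB), tape 8 (140 GB), tape 9 (175 GB), tape 10 (176 GB).
Tightest fit is tape 4 with 122 GB free.

4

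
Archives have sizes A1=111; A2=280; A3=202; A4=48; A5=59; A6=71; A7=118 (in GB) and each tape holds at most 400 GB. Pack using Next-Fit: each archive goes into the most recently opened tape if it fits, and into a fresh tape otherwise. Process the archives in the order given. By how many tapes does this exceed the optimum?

Next-Fit: [111,280] [202,48,59,71] [118] → 3 tapes.
Total size 889 GB; any packing needs at least ⌈889/400⌉ = 3 tapes.
So 3 is already optimal.

0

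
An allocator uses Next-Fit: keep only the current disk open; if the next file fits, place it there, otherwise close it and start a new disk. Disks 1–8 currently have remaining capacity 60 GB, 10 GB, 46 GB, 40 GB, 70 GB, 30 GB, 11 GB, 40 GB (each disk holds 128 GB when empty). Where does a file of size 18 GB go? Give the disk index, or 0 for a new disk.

8

Next-Fit only looks at disk 8, which has 40 GB free.
18 GB fits there.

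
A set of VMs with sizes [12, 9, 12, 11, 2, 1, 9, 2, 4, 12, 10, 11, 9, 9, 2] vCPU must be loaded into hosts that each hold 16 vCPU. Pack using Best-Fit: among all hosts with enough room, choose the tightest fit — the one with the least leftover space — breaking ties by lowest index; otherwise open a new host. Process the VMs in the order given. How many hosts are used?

10

host 1: place 12 vCPU, 4 vCPU left
host 2: place 9 vCPU, 7 vCPU left
host 3: place 12 vCPU, 4 vCPU left
host 4: place 11 vCPU, 5 vCPU left
host 1: place 2 vCPU, 2 vCPU left
host 1: place 1 vCPU, 1 vCPU left
host 5: place 9 vCPU, 7 vCPU left
host 3: place 2 vCPU, 2 vCPU left
host 4: place 4 vCPU, 1 vCPU left
host 6: place 12 vCPU, 4 vCPU left
host 7: place 10 vCPU, 6 vCPU left
host 8: place 11 vCPU, 5 vCPU left
host 9: place 9 vCPU, 7 vCPU left
host 10: place 9 vCPU, 7 vCPU left
host 3: place 2 vCPU, 0 vCPU left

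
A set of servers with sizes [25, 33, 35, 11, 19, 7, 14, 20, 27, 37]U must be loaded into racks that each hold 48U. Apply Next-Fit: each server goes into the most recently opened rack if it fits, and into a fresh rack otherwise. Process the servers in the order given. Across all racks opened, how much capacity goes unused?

rack 1: place 25U, 23U left
rack 2: place 33U, 15U left
rack 3: place 35U, 13U left
rack 3: place 11U, 2U left
rack 4: place 19U, 29U left
rack 4: place 7U, 22U left
rack 4: place 14U, 8U left
rack 5: place 20U, 28U left
rack 5: place 27U, 1U left
rack 6: place 37U, 11U left
6 racks × 48U = 288U; used 228U; unused 60U.

60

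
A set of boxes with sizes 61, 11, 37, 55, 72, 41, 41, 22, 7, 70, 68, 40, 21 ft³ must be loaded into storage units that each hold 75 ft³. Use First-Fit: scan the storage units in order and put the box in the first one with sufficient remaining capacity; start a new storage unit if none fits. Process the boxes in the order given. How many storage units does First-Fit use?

Put 61 ft³ in storage unit 1; 14 ft³ remain.
Put 11 ft³ in storage unit 1; 3 ft³ remain.
Put 37 ft³ in storage unit 2; 38 ft³ remain.
Put 55 ft³ in storage unit 3; 20 ft³ remain.
Put 72 ft³ in storage unit 4; 3 ft³ remain.
Put 41 ft³ in storage unit 5; 34 ft³ remain.
Put 41 ft³ in storage unit 6; 34 ft³ remain.
Put 22 ft³ in storage unit 2; 16 ft³ remain.
Put 7 ft³ in storage unit 2; 9 ft³ remain.
Put 70 ft³ in storage unit 7; 5 ft³ remain.
Put 68 ft³ in storage unit 8; 7 ft³ remain.
Put 40 ft³ in storage unit 9; 35 ft³ remain.
Put 21 ft³ in storage unit 5; 13 ft³ remain.

9 storage units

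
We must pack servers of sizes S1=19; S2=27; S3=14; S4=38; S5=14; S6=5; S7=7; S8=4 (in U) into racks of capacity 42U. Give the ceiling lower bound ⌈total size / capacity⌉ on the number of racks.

Total size = 19 + 27 + 14 + 38 + 14 + 5 + 7 + 4 = 128U.
⌈128 / 42⌉ = 4.

4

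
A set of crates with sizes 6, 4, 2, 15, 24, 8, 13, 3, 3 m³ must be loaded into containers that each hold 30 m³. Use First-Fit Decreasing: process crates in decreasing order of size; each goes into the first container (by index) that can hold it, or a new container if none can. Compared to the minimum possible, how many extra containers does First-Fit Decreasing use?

First-Fit Decreasing: [24,6] [15,13,2] [8,4,3,3] → 3 containers.
Total size 78 m³; any packing needs at least ⌈78/30⌉ = 3 containers.
So 3 is already optimal.

0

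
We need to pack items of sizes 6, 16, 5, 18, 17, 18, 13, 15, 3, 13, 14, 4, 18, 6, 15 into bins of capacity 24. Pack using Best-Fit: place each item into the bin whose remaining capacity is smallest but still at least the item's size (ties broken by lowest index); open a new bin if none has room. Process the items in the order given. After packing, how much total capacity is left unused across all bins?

59

Put 6 in bin 1; 18 remain.
Put 16 in bin 1; 2 remain.
Put 5 in bin 2; 19 remain.
Put 18 in bin 2; 1 remain.
Put 17 in bin 3; 7 remain.
Put 18 in bin 4; 6 remain.
Put 13 in bin 5; 11 remain.
Put 15 in bin 6; 9 remain.
Put 3 in bin 4; 3 remain.
Put 13 in bin 7; 11 remain.
Put 14 in bin 8; 10 remain.
Put 4 in bin 3; 3 remain.
Put 18 in bin 9; 6 remain.
Put 6 in bin 9; 0 remain.
Put 15 in bin 10; 9 remain.
10 bins × 24 = 240; used 181; unused 59.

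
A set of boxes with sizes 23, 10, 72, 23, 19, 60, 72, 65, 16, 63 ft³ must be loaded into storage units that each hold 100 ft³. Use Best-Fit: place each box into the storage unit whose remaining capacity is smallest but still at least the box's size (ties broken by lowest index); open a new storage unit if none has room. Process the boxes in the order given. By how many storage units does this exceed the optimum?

Best-Fit: [23,10,19] [72,23] [60] [72,16] [65] [63] → 6 storage units.
Total size 423 ft³; any packing needs at least ⌈423/100⌉ = 5 storage units.
An optimal packing achieves that bound: [72,23] [72,23] [65,19,16] [63,10] [60] → 5 storage units.
Excess: 6 − 5 = 1.

1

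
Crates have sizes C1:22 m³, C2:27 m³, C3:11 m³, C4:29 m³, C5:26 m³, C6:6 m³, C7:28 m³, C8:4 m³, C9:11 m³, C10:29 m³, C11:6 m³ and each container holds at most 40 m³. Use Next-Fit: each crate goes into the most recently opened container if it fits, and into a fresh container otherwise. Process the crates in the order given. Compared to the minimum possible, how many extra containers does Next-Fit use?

1

Next-Fit: [22] [27,11] [29] [26,6] [28,4] [11,29] [6] → 7 containers.
6 crates exceed 20 m³ (half the capacity), and no two of those can share a container, so at least 6 containers are needed.
An optimal packing achieves that bound: [29,11] [29,11] [28,6,6] [27,4] [26] [22] → 6 containers.
Excess: 7 − 6 = 1.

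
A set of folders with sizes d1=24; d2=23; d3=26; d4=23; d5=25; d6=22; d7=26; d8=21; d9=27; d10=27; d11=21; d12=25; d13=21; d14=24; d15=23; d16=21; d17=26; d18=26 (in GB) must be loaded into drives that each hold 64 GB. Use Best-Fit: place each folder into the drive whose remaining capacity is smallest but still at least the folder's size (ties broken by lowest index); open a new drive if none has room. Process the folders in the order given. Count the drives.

Put d1 (24 GB) in drive 1; 40 GB remain.
Put d2 (23 GB) in drive 1; 17 GB remain.
Put d3 (26 GB) in drive 2; 38 GB remain.
Put d4 (23 GB) in drive 2; 15 GB remain.
Put d5 (25 GB) in drive 3; 39 GB remain.
Put d6 (22 GB) in drive 3; 17 GB remain.
Put d7 (26 GB) in drive 4; 38 GB remain.
Put d8 (21 GB) in drive 4; 17 GB remain.
Put d9 (27 GB) in drive 5; 37 GB remain.
Put d10 (27 GB) in drive 5; 10 GB remain.
Put d11 (21 GB) in drive 6; 43 GB remain.
Put d12 (25 GB) in drive 6; 18 GB remain.
Put d13 (21 GB) in drive 7; 43 GB remain.
Put d14 (24 GB) in drive 7; 19 GB remain.
Put d15 (23 GB) in drive 8; 41 GB remain.
Put d16 (21 GB) in drive 8; 20 GB remain.
Put d17 (26 GB) in drive 9; 38 GB remain.
Put d18 (26 GB) in drive 9; 12 GB remain.

9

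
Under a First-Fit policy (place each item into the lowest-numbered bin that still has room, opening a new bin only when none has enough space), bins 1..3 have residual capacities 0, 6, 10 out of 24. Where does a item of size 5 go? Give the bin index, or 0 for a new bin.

Bins with room: bin 2 (6), bin 3 (10).
The first with room is bin 2.

2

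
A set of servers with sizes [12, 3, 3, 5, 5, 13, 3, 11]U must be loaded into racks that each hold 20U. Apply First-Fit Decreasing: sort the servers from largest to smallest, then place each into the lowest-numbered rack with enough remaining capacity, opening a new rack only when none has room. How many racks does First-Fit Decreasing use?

3 racks

Sorted descending: 13, 12, 11, 5, 5, 3, 3, 3.
rack 1: place 13U, 7U left
rack 2: place 12U, 8U left
rack 3: place 11U, 9U left
rack 1: place 5U, 2U left
rack 2: place 5U, 3U left
rack 2: place 3U, 0U left
rack 3: place 3U, 6U left
rack 3: place 3U, 3U left
Final racks: [13,5] [12,5,3] [11,3,3].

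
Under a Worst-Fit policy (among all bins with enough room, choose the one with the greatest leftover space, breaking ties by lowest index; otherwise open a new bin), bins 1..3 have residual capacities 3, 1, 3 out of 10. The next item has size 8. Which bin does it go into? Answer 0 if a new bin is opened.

0

No bin has ≥ 8 free, so a new bin is opened.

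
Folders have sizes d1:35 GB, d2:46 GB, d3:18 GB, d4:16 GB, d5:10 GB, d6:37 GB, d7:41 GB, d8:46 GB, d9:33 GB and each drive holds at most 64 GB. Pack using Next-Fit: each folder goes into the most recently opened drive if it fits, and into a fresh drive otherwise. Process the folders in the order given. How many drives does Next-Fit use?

6

Put d1 (35 GB) in drive 1; 29 GB remain.
Put d2 (46 GB) in drive 2; 18 GB remain.
Put d3 (18 GB) in drive 2; 0 GB remain.
Put d4 (16 GB) in drive 3; 48 GB remain.
Put d5 (10 GB) in drive 3; 38 GB remain.
Put d6 (37 GB) in drive 3; 1 GB remain.
Put d7 (41 GB) in drive 4; 23 GB remain.
Put d8 (46 GB) in drive 5; 18 GB remain.
Put d9 (33 GB) in drive 6; 31 GB remain.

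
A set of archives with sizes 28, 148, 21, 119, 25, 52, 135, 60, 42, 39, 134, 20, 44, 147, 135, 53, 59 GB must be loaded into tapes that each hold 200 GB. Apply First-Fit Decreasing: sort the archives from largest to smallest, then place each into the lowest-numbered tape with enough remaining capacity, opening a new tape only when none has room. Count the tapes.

Sorted descending: 148, 147, 135, 135, 134, 119, 60, 59, 53, 52, 44, 42, 39, 28, 25, 21, 20.
tape 1: place 148 GB, 52 GB left
tape 2: place 147 GB, 53 GB left
tape 3: place 135 GB, 65 GB left
tape 4: place 135 GB, 65 GB left
tape 5: place 134 GB, 66 GB left
tape 6: place 119 GB, 81 GB left
tape 3: place 60 GB, 5 GB left
tape 4: place 59 GB, 6 GB left
tape 2: place 53 GB, 0 GB left
tape 1: place 52 GB, 0 GB left
tape 5: place 44 GB, 22 GB left
tape 6: place 42 GB, 39 GB left
tape 6: place 39 GB, 0 GB left
tape 7: place 28 GB, 172 GB left
tape 7: place 25 GB, 147 GB left
tape 5: place 21 GB, 1 GB left
tape 7: place 20 GB, 127 GB left
Final tapes: [148,52] [147,53] [135,60] [135,59] [134,44,21] [119,42,39] [28,25,20].

7 tapes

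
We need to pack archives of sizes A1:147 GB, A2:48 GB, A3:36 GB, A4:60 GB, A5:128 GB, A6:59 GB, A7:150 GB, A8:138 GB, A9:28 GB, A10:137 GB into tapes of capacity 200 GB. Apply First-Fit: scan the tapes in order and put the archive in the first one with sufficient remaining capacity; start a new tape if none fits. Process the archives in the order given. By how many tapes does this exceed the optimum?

1

First-Fit: [147,48] [36,60,59,28] [128] [150] [138] [137] → 6 tapes.
Total size 931 GB; any packing needs at least ⌈931/200⌉ = 5 tapes.
An optimal packing achieves that bound: [150,48] [147,36] [138,60] [137,59] [128,28] → 5 tapes.
Excess: 6 − 5 = 1.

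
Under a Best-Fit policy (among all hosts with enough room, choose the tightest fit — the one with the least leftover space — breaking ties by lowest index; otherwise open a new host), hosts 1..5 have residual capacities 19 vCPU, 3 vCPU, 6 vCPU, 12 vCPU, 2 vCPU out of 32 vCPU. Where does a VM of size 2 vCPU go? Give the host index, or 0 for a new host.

Hosts with room: host 1 (19 vCPU), host 2 (3 vCPU), host 3 (6 vCPU), host 4 (12 vCPU), host 5 (2 vCPU).
Tightest fit is host 5 with 2 vCPU free.

5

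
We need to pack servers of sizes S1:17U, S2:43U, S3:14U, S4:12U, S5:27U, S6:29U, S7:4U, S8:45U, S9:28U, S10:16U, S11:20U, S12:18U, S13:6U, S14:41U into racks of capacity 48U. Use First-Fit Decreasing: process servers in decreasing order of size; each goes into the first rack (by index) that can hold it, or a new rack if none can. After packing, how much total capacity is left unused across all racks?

16

Sorted descending: 45, 43, 41, 29, 28, 27, 20, 18, 17, 16, 14, 12, 6, 4.
rack 1: place 45U, 3U left
rack 2: place 43U, 5U left
rack 3: place 41U, 7U left
rack 4: place 29U, 19U left
rack 5: place 28U, 20U left
rack 6: place 27U, 21U left
rack 5: place 20U, 0U left
rack 4: place 18U, 1U left
rack 6: place 17U, 4U left
rack 7: place 16U, 32U left
rack 7: place 14U, 18U left
rack 7: place 12U, 6U left
rack 3: place 6U, 1U left
rack 2: place 4U, 1U left
7 racks × 48U = 336U; used 320U; unused 16U.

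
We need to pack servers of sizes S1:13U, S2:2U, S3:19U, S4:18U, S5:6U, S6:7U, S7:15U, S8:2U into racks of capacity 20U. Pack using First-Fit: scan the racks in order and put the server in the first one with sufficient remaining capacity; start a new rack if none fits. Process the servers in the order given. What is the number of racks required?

rack 1: place S1 (13U), 7U left
rack 1: place S2 (2U), 5U left
rack 2: place S3 (19U), 1U left
rack 3: place S4 (18U), 2U left
rack 4: place S5 (6U), 14U left
rack 4: place S6 (7U), 7U left
rack 5: place S7 (15U), 5U left
rack 1: place S8 (2U), 3U left

5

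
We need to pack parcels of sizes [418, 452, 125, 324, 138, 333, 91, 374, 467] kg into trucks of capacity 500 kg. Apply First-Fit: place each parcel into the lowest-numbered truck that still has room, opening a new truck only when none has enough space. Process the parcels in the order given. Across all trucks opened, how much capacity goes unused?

Put 418 kg in truck 1; 82 kg remain.
Put 452 kg in truck 2; 48 kg remain.
Put 125 kg in truck 3; 375 kg remain.
Put 324 kg in truck 3; 51 kg remain.
Put 138 kg in truck 4; 362 kg remain.
Put 333 kg in truck 4; 29 kg remain.
Put 91 kg in truck 5; 409 kg remain.
Put 374 kg in truck 5; 35 kg remain.
Put 467 kg in truck 6; 33 kg remain.
6 trucks × 500 kg = 3000 kg; used 2722 kg; unused 278 kg.

278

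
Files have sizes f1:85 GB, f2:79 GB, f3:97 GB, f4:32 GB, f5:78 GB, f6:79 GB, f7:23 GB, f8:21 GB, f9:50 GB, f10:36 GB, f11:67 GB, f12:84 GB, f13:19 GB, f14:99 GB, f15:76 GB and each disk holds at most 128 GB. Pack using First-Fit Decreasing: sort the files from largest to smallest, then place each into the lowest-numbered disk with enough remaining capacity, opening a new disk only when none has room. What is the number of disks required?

Sorted descending: 99, 97, 85, 84, 79, 79, 78, 76, 67, 50, 36, 32, 23, 21, 19.
99 GB → disk 1 (remaining 29 GB)
97 GB → disk 2 (remaining 31 GB)
85 GB → disk 3 (remaining 43 GB)
84 GB → disk 4 (remaining 44 GB)
79 GB → disk 5 (remaining 49 GB)
79 GB → disk 6 (remaining 49 GB)
78 GB → disk 7 (remaining 50 GB)
76 GB → disk 8 (remaining 52 GB)
67 GB → disk 9 (remaining 61 GB)
50 GB → disk 7 (remaining 0 GB)
36 GB → disk 3 (remaining 7 GB)
32 GB → disk 4 (remaining 12 GB)
23 GB → disk 1 (remaining 6 GB)
21 GB → disk 2 (remaining 10 GB)
19 GB → disk 5 (remaining 30 GB)

9 disks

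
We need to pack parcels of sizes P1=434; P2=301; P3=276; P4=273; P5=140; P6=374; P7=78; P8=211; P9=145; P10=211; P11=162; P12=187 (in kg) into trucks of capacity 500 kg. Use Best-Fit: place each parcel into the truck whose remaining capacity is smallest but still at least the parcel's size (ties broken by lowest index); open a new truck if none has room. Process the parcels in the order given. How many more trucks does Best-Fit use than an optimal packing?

1

Best-Fit: [434] [301,140] [276,211] [273,145] [374,78] [211,162] [187] → 7 trucks.
Total size 2792 kg; any packing needs at least ⌈2792/500⌉ = 6 trucks.
An optimal packing achieves that bound: [434] [374,78] [301,187] [276,211] [273,211] [162,145,140] → 6 trucks.
Excess: 7 − 6 = 1.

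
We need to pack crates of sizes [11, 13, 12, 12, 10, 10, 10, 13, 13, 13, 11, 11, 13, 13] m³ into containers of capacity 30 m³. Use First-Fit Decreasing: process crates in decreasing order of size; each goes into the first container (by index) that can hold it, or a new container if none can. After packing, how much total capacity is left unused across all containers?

Sorted descending: 13, 13, 13, 13, 13, 13, 12, 12, 11, 11, 11, 10, 10, 10.
container 1: place 13 m³, 17 m³ left
container 1: place 13 m³, 4 m³ left
container 2: place 13 m³, 17 m³ left
container 2: place 13 m³, 4 m³ left
container 3: place 13 m³, 17 m³ left
container 3: place 13 m³, 4 m³ left
container 4: place 12 m³, 18 m³ left
container 4: place 12 m³, 6 m³ left
container 5: place 11 m³, 19 m³ left
container 5: place 11 m³, 8 m³ left
container 6: place 11 m³, 19 m³ left
container 6: place 10 m³, 9 m³ left
container 7: place 10 m³, 20 m³ left
container 7: place 10 m³, 10 m³ left
7 containers × 30 m³ = 210 m³; used 165 m³; unused 45 m³.

45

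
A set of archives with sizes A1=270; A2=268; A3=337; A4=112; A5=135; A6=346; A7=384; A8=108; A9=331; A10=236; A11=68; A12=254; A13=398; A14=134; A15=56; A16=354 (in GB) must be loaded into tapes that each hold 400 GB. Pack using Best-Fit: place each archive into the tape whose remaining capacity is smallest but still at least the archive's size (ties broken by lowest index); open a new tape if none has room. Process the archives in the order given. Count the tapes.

tape 1: place A1 (270 GB), 130 GB left
tape 2: place A2 (268 GB), 132 GB left
tape 3: place A3 (337 GB), 63 GB left
tape 1: place A4 (112 GB), 18 GB left
tape 4: place A5 (135 GB), 265 GB left
tape 5: place A6 (346 GB), 54 GB left
tape 6: place A7 (384 GB), 16 GB left
tape 2: place A8 (108 GB), 24 GB left
tape 7: place A9 (331 GB), 69 GB left
tape 4: place A10 (236 GB), 29 GB left
tape 7: place A11 (68 GB), 1 GB left
tape 8: place A12 (254 GB), 146 GB left
tape 9: place A13 (398 GB), 2 GB left
tape 8: place A14 (134 GB), 12 GB left
tape 3: place A15 (56 GB), 7 GB left
tape 10: place A16 (354 GB), 46 GB left
Final tapes: [270,112] [268,108] [337,56] [135,236] [346] [384] [331,68] [254,134] [398] [354].

10 tapes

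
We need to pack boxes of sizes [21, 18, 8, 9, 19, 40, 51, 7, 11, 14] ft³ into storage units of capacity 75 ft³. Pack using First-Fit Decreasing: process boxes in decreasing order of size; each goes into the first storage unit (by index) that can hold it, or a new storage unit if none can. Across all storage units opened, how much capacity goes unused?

27

Sorted descending: 51, 40, 21, 19, 18, 14, 11, 9, 8, 7.
Put 51 ft³ in storage unit 1; 24 ft³ remain.
Put 40 ft³ in storage unit 2; 35 ft³ remain.
Put 21 ft³ in storage unit 1; 3 ft³ remain.
Put 19 ft³ in storage unit 2; 16 ft³ remain.
Put 18 ft³ in storage unit 3; 57 ft³ remain.
Put 14 ft³ in storage unit 2; 2 ft³ remain.
Put 11 ft³ in storage unit 3; 46 ft³ remain.
Put 9 ft³ in storage unit 3; 37 ft³ remain.
Put 8 ft³ in storage unit 3; 29 ft³ remain.
Put 7 ft³ in storage unit 3; 22 ft³ remain.
3 storage units × 75 ft³ = 225 ft³; used 198 ft³; unused 27 ft³.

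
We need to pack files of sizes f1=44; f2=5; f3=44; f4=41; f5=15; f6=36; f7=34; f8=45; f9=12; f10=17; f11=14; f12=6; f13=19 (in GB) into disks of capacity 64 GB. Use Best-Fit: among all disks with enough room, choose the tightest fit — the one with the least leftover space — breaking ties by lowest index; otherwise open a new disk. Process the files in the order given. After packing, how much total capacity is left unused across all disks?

52

f1 (44 GB) → disk 1 (remaining 20 GB)
f2 (5 GB) → disk 1 (remaining 15 GB)
f3 (44 GB) → disk 2 (remaining 20 GB)
f4 (41 GB) → disk 3 (remaining 23 GB)
f5 (15 GB) → disk 1 (remaining 0 GB)
f6 (36 GB) → disk 4 (remaining 28 GB)
f7 (34 GB) → disk 5 (remaining 30 GB)
f8 (45 GB) → disk 6 (remaining 19 GB)
f9 (12 GB) → disk 6 (remaining 7 GB)
f10 (17 GB) → disk 2 (remaining 3 GB)
f11 (14 GB) → disk 3 (remaining 9 GB)
f12 (6 GB) → disk 6 (remaining 1 GB)
f13 (19 GB) → disk 4 (remaining 9 GB)
6 disks × 64 GB = 384 GB; used 332 GB; unused 52 GB.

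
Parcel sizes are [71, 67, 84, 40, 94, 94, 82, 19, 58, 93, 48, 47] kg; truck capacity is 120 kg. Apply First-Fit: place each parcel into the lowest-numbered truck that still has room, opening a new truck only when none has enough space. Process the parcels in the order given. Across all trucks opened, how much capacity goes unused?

71 kg → truck 1 (remaining 49 kg)
67 kg → truck 2 (remaining 53 kg)
84 kg → truck 3 (remaining 36 kg)
40 kg → truck 1 (remaining 9 kg)
94 kg → truck 4 (remaining 26 kg)
94 kg → truck 5 (remaining 26 kg)
82 kg → truck 6 (remaining 38 kg)
19 kg → truck 2 (remaining 34 kg)
58 kg → truck 7 (remaining 62 kg)
93 kg → truck 8 (remaining 27 kg)
48 kg → truck 7 (remaining 14 kg)
47 kg → truck 9 (remaining 73 kg)
9 trucks × 120 kg = 1080 kg; used 797 kg; unused 283 kg.

283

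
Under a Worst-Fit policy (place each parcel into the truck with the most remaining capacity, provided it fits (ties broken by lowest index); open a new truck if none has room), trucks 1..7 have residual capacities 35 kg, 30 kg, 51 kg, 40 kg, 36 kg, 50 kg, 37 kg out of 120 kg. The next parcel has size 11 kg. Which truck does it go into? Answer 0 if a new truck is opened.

Trucks with room: truck 1 (35 kg), truck 2 (30 kg), truck 3 (51 kg), truck 4 (40 kg), truck 5 (36 kg), truck 6 (50 kg), truck 7 (37 kg).
Most room is truck 3 with 51 kg free.

3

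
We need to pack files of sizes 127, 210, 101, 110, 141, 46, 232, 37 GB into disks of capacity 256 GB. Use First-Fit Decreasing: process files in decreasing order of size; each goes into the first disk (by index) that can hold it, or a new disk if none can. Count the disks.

Sorted descending: 232, 210, 141, 127, 110, 101, 46, 37.
disk 1: place 232 GB, 24 GB left
disk 2: place 210 GB, 46 GB left
disk 3: place 141 GB, 115 GB left
disk 4: place 127 GB, 129 GB left
disk 3: place 110 GB, 5 GB left
disk 4: place 101 GB, 28 GB left
disk 2: place 46 GB, 0 GB left
disk 5: place 37 GB, 219 GB left

5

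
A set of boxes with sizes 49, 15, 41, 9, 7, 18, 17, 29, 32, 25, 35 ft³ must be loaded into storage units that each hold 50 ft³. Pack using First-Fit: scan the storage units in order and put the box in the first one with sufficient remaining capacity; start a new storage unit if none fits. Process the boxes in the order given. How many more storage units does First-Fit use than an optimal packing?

1

First-Fit: [49] [15,9,7,18] [41] [17,29] [32] [25] [35] → 7 storage units.
Total size 277 ft³; any packing needs at least ⌈277/50⌉ = 6 storage units.
An optimal packing achieves that bound: [49] [41,9] [35,15] [32,18] [29,17] [25,7] → 6 storage units.
Excess: 7 − 6 = 1.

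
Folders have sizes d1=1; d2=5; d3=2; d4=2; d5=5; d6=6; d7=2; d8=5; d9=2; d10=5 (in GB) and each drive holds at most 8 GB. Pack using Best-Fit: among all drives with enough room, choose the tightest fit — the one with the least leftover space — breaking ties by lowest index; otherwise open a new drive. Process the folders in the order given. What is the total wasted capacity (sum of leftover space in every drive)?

5

d1 (1 GB) → drive 1 (remaining 7 GB)
d2 (5 GB) → drive 1 (remaining 2 GB)
d3 (2 GB) → drive 1 (remaining 0 GB)
d4 (2 GB) → drive 2 (remaining 6 GB)
d5 (5 GB) → drive 2 (remaining 1 GB)
d6 (6 GB) → drive 3 (remaining 2 GB)
d7 (2 GB) → drive 3 (remaining 0 GB)
d8 (5 GB) → drive 4 (remaining 3 GB)
d9 (2 GB) → drive 4 (remaining 1 GB)
d10 (5 GB) → drive 5 (remaining 3 GB)
5 drives × 8 GB = 40 GB; used 35 GB; unused 5 GB.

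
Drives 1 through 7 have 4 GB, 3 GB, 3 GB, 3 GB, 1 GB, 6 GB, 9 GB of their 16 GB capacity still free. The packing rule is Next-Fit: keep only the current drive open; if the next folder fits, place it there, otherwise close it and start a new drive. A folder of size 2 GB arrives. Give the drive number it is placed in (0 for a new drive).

7

Next-Fit only looks at drive 7, which has 9 GB free.
2 GB fits there.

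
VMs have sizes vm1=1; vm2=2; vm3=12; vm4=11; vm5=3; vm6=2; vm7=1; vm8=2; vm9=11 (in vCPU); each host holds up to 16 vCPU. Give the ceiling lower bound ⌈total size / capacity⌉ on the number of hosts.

3 hosts

Total size = 1 + 2 + 12 + 11 + 3 + 2 + 1 + 2 + 11 = 45 vCPU.
⌈45 / 16⌉ = 3.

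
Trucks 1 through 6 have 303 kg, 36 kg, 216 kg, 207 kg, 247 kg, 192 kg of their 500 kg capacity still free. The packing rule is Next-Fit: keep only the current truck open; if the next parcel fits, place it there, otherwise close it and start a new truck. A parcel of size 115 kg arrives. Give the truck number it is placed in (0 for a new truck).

Next-Fit only looks at truck 6, which has 192 kg free.
115 kg fits there.

6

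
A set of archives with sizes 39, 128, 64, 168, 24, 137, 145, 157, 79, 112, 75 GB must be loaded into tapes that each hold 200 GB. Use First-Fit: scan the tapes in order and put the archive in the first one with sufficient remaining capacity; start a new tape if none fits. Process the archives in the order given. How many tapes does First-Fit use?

39 GB → tape 1 (remaining 161 GB)
128 GB → tape 1 (remaining 33 GB)
64 GB → tape 2 (remaining 136 GB)
168 GB → tape 3 (remaining 32 GB)
24 GB → tape 1 (remaining 9 GB)
137 GB → tape 4 (remaining 63 GB)
145 GB → tape 5 (remaining 55 GB)
157 GB → tape 6 (remaining 43 GB)
79 GB → tape 2 (remaining 57 GB)
112 GB → tape 7 (remaining 88 GB)
75 GB → tape 7 (remaining 13 GB)
Final tapes: [39,128,24] [64,79] [168] [137] [145] [157] [112,75].

7 tapes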